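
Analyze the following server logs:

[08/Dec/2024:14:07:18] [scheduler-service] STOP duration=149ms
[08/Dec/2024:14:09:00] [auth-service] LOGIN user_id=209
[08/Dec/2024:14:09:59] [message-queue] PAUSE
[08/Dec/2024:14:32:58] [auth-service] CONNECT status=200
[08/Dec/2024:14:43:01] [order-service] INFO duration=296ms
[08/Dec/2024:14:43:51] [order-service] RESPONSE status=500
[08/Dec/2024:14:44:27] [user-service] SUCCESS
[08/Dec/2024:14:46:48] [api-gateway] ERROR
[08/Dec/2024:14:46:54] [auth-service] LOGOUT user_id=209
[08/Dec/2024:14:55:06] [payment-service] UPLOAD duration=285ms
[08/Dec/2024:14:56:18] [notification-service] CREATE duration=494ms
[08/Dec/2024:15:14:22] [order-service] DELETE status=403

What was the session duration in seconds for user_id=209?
2274

To calculate session duration:

1. Find LOGIN event for user_id=209: 08/Dec/2024:14:09:00
2. Find LOGOUT event for user_id=209: 08/Dec/2024:14:46:54
3. Session duration: 08/Dec/2024:14:46:54 - 08/Dec/2024:14:09:00 = 2274 seconds (37 minutes)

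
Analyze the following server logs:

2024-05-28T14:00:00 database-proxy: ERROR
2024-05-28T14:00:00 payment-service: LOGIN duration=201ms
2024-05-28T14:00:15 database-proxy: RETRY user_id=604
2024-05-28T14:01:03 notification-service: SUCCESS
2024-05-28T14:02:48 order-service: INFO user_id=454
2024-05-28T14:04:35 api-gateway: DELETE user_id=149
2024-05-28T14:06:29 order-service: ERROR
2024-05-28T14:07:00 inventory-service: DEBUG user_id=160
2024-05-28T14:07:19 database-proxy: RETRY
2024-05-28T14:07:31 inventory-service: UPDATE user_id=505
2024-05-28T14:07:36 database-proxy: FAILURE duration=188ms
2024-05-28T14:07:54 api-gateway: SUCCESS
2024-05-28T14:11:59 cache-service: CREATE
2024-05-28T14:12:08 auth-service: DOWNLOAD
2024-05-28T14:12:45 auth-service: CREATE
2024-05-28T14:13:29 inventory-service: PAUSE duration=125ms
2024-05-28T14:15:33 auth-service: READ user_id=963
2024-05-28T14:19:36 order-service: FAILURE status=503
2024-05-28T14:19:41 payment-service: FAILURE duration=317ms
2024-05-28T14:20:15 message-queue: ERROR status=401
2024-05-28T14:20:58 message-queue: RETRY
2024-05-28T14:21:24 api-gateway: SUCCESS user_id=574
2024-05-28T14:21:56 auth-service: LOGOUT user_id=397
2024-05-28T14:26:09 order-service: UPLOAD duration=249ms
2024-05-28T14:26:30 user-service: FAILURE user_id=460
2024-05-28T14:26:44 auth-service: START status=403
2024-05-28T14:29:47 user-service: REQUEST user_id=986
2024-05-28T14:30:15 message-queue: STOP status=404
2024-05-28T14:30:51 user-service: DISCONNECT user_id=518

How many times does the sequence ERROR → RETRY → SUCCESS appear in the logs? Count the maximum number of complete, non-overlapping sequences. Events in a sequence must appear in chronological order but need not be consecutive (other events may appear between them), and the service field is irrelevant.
3

To count sequences:

1. Look for pattern: ERROR → RETRY → SUCCESS
2. Greedily scan the log in chronological order, matching each sequence element in turn (ignoring service)
3. Each time the full pattern completes, increment the count and restart matching from the next event
4. Complete non-overlapping sequences found: 3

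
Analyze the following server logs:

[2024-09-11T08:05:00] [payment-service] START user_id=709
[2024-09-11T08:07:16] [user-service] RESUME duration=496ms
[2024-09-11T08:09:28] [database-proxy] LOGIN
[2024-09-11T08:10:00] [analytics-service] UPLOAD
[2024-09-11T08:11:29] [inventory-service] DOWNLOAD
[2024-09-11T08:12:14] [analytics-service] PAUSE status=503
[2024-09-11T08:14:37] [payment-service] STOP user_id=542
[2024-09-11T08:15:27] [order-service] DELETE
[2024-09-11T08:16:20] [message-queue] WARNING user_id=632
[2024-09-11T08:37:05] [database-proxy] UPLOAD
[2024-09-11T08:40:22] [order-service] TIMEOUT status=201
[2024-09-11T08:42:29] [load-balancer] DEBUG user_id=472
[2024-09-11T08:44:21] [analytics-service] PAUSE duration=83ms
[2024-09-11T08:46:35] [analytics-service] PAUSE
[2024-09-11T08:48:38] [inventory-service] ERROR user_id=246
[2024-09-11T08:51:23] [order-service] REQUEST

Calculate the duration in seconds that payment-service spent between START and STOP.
577

To calculate state duration:

1. Find START event for payment-service: 2024-09-11T08:05:00
2. Find STOP event for payment-service: 2024-09-11T08:14:37
3. Calculate duration: 2024-09-11T08:14:37 - 2024-09-11T08:05:00 = 577 seconds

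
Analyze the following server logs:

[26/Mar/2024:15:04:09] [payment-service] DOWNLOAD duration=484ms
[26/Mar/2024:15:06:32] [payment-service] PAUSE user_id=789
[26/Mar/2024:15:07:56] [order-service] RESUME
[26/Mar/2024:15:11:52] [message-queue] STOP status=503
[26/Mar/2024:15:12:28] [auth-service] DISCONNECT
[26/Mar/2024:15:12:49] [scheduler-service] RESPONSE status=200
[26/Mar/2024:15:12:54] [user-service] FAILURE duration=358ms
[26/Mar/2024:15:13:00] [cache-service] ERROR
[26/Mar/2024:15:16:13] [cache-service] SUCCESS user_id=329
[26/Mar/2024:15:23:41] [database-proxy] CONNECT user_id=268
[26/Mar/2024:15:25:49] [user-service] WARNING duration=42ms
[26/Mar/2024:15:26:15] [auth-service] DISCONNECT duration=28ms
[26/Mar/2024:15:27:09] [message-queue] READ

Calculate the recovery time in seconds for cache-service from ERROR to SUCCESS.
193

To calculate recovery time:

1. Find ERROR event for cache-service: 26/Mar/2024:15:13:00
2. Find next SUCCESS event for cache-service: 26/Mar/2024:15:16:13
3. Recovery time: 26/Mar/2024:15:16:13 - 26/Mar/2024:15:13:00 = 193 seconds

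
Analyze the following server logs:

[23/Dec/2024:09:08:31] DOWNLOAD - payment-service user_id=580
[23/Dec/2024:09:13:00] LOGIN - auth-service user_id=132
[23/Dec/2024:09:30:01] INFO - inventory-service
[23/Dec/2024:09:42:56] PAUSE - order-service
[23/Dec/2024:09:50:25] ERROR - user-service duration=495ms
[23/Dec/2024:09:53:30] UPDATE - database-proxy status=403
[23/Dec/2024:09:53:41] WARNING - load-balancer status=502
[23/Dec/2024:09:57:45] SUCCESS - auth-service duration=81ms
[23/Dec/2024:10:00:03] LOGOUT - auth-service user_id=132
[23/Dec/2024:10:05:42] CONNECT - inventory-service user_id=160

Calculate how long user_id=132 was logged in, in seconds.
2823

To calculate session duration:

1. Find LOGIN event for user_id=132: 23/Dec/2024:09:13:00
2. Find LOGOUT event for user_id=132: 23/Dec/2024:10:00:03
3. Session duration: 23/Dec/2024:10:00:03 - 23/Dec/2024:09:13:00 = 2823 seconds (47 minutes)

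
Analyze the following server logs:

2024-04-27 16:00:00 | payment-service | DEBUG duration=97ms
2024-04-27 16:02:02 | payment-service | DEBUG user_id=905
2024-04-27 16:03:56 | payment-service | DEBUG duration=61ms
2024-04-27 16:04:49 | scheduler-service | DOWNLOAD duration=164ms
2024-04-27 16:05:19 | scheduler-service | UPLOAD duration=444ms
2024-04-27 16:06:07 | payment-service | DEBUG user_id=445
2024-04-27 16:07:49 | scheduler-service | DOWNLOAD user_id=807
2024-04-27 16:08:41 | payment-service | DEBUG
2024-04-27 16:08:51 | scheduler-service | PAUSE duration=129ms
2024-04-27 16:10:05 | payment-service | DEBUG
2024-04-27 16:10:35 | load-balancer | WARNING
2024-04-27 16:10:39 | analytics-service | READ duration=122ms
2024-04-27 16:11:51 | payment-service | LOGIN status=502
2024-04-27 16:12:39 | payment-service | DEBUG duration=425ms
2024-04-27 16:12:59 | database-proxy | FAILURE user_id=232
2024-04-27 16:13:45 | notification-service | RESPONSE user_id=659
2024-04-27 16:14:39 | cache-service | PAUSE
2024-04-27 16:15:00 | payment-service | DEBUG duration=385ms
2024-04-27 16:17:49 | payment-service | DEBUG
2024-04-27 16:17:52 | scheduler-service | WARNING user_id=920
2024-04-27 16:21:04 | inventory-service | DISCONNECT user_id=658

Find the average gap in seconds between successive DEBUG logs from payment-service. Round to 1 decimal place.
133.6

To calculate average interval:

1. Find all DEBUG events for payment-service in order
2. Calculate time gaps between consecutive events
3. Compute mean of gaps: 1069 / 8 = 133.6 seconds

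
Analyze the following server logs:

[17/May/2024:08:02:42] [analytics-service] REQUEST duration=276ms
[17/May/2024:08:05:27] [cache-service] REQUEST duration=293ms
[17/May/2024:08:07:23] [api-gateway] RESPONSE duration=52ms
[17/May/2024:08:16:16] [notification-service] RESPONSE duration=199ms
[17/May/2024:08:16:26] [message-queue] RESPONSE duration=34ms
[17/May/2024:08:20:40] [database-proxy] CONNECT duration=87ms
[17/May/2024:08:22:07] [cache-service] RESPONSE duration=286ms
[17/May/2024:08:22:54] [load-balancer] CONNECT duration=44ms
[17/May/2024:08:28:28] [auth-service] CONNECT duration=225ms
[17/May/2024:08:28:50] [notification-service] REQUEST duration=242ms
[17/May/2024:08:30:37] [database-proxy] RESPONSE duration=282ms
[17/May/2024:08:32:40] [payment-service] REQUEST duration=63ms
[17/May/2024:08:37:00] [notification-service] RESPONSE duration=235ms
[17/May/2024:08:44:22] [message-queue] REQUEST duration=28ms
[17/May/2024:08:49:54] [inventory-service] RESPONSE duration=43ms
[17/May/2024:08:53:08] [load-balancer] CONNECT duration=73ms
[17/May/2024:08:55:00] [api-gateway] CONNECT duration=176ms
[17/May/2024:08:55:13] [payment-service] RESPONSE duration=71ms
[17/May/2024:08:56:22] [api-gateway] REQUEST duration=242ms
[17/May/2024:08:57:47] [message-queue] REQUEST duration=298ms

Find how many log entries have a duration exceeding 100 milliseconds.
11

To count timeouts:

1. Threshold: 100ms
2. Extract duration from each log entry
3. Count entries where duration > 100
4. Timeout count: 11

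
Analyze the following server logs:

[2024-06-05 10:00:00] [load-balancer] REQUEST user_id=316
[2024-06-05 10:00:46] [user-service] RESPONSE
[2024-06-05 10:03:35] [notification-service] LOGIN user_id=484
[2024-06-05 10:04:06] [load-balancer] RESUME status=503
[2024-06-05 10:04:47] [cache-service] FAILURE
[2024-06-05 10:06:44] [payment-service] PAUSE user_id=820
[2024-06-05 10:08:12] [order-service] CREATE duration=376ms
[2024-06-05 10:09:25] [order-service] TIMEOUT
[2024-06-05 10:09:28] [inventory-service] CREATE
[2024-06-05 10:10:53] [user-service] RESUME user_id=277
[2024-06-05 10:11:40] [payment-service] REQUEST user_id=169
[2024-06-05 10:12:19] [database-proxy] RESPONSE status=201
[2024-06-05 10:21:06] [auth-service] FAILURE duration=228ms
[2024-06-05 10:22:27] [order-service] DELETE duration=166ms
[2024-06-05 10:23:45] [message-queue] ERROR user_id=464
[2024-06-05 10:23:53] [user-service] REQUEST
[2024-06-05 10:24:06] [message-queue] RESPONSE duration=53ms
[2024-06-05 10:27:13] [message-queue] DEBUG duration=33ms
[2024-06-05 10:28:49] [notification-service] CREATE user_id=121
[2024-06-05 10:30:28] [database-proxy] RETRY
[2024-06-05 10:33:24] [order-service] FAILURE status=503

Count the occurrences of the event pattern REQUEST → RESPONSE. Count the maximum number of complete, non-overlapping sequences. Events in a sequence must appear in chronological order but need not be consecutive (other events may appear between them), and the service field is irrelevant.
3

To count sequences:

1. Look for pattern: REQUEST → RESPONSE
2. Greedily scan the log in chronological order, matching each sequence element in turn (ignoring service)
3. Each time the full pattern completes, increment the count and restart matching from the next event
4. Complete non-overlapping sequences found: 3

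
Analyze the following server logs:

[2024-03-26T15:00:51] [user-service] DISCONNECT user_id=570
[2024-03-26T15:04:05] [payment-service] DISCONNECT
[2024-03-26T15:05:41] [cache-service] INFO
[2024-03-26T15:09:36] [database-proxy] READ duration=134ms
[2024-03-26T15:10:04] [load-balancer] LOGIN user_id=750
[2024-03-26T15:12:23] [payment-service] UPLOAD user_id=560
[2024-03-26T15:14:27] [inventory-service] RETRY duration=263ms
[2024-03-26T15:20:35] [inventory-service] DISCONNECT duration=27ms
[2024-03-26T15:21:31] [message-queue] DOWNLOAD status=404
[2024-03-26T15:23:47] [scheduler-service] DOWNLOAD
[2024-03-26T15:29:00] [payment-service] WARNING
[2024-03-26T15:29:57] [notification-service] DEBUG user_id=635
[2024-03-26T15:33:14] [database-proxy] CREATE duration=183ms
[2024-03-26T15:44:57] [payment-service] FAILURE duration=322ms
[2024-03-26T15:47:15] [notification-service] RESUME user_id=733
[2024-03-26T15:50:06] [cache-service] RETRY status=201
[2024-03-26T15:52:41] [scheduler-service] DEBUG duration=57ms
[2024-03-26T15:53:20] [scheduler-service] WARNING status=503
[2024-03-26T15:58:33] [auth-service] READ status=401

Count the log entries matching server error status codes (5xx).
1

To find matching entries:

1. Pattern to match: server error status codes (5xx)
2. Scan each log entry for the pattern
3. Count matches: 1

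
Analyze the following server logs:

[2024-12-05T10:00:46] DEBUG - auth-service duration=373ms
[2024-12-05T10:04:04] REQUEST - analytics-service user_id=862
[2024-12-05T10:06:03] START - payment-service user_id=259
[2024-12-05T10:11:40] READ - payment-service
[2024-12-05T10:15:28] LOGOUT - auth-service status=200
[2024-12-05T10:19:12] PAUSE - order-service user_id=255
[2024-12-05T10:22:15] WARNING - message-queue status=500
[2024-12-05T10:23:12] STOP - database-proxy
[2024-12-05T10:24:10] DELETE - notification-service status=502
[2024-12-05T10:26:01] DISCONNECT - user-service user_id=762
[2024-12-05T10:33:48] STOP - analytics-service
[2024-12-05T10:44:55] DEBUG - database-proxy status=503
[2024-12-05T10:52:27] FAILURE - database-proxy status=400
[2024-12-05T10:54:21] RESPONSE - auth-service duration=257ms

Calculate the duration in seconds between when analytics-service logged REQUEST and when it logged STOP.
1784

To find the time between events:

1. Locate the first REQUEST event for analytics-service: 2024-12-05T10:04:04
2. Locate the first STOP event for analytics-service: 2024-12-05T10:33:48
3. Calculate the difference: 2024-12-05T10:33:48 - 2024-12-05T10:04:04 = 1784 seconds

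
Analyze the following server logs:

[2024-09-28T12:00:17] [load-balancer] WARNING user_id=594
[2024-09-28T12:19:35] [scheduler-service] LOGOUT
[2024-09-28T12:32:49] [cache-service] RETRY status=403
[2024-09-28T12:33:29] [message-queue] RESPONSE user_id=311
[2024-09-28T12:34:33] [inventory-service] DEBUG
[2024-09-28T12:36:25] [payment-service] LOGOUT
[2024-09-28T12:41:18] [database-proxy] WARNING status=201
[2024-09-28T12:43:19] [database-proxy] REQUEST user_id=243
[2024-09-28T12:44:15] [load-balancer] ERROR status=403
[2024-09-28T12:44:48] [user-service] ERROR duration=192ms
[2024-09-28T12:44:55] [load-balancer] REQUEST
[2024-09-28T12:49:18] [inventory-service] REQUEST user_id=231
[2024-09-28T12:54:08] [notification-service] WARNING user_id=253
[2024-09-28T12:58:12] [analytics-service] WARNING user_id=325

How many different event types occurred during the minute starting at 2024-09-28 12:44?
2

To count unique event types:

1. Filter events in the minute starting at 2024-09-28 12:44
2. Extract event types from matching entries
3. Count unique types: 2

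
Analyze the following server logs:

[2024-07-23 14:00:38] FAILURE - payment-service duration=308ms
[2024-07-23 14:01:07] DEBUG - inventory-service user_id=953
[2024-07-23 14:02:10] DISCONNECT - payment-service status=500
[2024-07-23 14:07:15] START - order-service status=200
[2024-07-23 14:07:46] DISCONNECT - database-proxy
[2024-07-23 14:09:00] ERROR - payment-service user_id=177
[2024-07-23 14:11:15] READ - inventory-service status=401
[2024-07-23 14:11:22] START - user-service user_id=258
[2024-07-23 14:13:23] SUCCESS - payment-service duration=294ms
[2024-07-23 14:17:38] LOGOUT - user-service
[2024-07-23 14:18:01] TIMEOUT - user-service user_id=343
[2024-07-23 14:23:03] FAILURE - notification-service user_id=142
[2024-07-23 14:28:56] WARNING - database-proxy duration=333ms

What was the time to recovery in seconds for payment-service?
263

To calculate recovery time:

1. Find ERROR event for payment-service: 2024-07-23 14:09:00
2. Find next SUCCESS event for payment-service: 2024-07-23 14:13:23
3. Recovery time: 2024-07-23 14:13:23 - 2024-07-23 14:09:00 = 263 seconds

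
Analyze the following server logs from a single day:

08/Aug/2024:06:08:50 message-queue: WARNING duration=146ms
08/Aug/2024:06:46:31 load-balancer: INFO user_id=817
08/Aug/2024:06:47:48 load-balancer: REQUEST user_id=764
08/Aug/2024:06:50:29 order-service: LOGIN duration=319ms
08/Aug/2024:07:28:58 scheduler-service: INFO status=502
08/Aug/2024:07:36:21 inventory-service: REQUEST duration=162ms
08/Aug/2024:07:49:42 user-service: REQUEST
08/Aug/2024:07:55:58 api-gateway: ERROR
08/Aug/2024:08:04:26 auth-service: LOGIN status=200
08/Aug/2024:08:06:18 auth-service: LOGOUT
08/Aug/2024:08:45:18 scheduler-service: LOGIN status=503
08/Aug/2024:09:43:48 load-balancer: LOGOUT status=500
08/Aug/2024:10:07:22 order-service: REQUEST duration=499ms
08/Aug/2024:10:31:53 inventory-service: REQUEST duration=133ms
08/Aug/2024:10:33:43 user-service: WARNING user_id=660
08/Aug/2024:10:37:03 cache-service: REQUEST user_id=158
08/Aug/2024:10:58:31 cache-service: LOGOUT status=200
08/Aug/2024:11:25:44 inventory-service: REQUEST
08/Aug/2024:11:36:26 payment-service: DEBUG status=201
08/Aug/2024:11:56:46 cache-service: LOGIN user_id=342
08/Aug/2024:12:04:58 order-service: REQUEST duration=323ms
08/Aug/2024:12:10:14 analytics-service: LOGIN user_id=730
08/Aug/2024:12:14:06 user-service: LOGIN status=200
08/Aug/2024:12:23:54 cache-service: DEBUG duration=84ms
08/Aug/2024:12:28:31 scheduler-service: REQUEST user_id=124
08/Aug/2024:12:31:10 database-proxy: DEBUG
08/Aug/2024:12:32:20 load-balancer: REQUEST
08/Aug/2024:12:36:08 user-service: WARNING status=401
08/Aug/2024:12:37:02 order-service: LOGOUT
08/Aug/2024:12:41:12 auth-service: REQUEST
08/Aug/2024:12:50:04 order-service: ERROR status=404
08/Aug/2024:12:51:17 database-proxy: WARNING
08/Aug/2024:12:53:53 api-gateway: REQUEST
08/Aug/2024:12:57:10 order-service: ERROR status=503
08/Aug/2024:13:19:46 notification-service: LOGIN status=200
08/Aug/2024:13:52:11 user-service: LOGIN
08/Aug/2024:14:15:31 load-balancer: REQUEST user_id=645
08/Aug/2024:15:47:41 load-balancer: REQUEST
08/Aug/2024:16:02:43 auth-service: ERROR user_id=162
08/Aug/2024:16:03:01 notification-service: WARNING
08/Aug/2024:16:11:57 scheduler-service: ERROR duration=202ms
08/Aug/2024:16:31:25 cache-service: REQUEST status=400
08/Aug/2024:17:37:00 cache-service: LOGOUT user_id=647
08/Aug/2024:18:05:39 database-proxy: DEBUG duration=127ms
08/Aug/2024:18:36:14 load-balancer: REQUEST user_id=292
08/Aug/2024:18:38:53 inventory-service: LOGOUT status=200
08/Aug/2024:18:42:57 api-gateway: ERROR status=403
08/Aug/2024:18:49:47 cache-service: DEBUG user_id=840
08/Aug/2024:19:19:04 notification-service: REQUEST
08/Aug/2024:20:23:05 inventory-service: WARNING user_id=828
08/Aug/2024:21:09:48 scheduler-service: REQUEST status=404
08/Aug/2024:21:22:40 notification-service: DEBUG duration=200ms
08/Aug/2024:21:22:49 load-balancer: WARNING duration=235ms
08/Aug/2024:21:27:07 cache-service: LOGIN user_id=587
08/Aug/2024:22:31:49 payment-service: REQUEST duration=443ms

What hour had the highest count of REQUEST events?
12

To find the peak hour:

1. Group all REQUEST events by hour
2. Count events in each hour
3. Find hour with maximum count
4. Peak hour: 12 (with 5 events)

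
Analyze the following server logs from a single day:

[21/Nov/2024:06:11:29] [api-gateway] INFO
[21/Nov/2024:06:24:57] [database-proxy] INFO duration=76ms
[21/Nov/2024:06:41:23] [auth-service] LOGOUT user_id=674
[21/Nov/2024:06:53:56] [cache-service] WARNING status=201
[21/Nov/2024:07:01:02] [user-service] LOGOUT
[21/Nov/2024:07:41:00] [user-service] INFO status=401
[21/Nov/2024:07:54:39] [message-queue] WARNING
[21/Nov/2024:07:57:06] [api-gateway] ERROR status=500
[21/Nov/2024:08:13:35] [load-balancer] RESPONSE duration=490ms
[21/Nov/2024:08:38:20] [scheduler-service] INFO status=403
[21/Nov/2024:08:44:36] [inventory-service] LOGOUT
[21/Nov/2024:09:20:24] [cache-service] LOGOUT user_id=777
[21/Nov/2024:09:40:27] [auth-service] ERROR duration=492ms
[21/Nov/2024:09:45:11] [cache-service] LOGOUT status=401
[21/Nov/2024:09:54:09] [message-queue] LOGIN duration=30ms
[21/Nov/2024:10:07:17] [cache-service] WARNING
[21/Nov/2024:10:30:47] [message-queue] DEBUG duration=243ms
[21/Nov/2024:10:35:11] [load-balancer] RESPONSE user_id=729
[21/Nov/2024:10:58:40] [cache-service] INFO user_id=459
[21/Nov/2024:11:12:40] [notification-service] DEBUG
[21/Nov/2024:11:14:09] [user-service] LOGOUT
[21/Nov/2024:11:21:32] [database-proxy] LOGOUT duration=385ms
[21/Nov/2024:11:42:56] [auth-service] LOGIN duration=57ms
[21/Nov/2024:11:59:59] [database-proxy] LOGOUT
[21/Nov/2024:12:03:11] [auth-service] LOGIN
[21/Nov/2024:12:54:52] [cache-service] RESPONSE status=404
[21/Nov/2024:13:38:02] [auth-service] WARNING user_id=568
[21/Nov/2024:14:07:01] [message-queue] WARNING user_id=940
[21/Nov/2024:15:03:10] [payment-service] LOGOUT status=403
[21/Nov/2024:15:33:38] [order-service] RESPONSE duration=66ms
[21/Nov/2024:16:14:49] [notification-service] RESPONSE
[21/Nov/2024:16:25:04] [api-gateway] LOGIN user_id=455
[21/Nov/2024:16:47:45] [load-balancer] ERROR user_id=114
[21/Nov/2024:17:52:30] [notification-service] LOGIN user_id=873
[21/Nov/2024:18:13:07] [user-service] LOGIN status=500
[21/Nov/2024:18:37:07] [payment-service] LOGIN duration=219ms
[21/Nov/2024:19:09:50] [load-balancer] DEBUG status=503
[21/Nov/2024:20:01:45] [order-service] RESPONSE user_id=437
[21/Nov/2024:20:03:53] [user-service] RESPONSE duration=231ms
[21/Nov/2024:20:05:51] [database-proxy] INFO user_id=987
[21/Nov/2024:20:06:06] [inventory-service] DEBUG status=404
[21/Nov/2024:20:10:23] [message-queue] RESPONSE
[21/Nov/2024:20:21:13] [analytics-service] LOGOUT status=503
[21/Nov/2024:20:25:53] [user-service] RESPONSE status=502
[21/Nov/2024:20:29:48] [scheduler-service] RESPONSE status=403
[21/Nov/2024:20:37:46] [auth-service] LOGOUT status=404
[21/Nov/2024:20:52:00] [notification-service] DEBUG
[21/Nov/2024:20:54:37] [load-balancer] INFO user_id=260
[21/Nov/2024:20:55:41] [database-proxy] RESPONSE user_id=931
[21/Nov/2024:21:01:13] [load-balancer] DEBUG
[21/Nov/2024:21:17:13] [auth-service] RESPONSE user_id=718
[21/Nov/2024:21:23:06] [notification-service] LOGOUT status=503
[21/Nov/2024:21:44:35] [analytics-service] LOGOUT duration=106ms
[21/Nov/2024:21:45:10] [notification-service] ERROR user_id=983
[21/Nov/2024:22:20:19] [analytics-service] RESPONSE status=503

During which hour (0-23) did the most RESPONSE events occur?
20

To find the peak hour:

1. Group all RESPONSE events by hour
2. Count events in each hour
3. Find hour with maximum count
4. Peak hour: 20 (with 6 events)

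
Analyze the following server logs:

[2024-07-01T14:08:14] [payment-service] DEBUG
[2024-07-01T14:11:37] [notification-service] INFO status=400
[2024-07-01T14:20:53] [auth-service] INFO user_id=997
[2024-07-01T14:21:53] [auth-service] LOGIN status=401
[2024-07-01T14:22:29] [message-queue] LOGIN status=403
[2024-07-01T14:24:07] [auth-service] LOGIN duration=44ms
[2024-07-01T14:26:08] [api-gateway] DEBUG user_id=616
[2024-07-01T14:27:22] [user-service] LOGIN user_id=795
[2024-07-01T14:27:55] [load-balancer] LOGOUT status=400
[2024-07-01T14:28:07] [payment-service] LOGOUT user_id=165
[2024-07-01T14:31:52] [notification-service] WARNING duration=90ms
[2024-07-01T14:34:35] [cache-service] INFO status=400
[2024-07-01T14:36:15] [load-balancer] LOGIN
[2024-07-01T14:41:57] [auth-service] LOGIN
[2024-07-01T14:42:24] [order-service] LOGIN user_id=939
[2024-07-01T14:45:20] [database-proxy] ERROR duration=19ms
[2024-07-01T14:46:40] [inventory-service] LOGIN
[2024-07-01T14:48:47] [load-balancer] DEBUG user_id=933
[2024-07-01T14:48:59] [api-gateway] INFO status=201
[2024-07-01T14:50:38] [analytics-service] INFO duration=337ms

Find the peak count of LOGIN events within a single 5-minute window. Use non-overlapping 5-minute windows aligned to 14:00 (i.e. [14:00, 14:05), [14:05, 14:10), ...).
3

To find the burst window:

1. Divide the log period into non-overlapping 5-minute windows starting at 14:00
2. Count LOGIN events in each window
3. Find the window with maximum count
4. Maximum events in a window: 3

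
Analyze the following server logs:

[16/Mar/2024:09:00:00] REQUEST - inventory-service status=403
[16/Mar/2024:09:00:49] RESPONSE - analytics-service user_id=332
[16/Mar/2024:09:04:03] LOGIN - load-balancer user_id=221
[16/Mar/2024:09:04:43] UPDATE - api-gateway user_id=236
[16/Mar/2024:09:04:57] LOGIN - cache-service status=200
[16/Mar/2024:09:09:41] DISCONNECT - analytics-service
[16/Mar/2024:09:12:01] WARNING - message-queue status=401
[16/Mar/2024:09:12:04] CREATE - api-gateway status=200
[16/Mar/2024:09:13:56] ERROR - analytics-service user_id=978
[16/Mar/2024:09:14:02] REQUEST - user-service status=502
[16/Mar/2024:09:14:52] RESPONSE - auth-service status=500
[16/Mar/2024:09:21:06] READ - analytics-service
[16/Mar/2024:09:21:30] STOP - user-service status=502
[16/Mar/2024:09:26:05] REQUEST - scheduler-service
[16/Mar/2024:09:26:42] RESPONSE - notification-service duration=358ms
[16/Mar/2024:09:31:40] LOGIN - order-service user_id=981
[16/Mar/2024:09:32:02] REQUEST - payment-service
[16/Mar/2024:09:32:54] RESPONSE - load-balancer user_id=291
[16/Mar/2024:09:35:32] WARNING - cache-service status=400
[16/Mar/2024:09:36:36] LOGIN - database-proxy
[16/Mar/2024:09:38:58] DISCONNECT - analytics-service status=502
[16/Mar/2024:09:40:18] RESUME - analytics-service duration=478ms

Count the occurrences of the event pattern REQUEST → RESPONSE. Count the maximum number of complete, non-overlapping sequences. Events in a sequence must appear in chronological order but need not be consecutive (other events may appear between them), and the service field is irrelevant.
4

To count sequences:

1. Look for pattern: REQUEST → RESPONSE
2. Greedily scan the log in chronological order, matching each sequence element in turn (ignoring service)
3. Each time the full pattern completes, increment the count and restart matching from the next event
4. Complete non-overlapping sequences found: 4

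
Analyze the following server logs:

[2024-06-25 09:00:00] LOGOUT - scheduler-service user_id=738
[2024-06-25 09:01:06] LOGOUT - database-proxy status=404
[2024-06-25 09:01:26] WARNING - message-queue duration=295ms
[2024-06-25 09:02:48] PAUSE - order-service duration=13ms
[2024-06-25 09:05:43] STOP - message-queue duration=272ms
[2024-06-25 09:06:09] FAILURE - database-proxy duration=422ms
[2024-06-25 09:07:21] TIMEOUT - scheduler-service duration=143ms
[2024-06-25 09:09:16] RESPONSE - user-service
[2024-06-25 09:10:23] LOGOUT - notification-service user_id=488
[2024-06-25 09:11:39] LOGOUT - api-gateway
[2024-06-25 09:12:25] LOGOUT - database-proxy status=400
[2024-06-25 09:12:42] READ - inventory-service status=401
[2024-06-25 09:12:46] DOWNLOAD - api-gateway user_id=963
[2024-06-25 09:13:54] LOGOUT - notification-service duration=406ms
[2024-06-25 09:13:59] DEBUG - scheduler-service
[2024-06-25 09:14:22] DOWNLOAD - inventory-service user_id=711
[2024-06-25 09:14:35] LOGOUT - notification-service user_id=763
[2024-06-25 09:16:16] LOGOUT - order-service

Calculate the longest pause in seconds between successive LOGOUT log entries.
557

To find the longest gap:

1. Extract all LOGOUT events in chronological order
2. Calculate time differences between consecutive events
3. Find the maximum difference
4. Longest gap: 557 seconds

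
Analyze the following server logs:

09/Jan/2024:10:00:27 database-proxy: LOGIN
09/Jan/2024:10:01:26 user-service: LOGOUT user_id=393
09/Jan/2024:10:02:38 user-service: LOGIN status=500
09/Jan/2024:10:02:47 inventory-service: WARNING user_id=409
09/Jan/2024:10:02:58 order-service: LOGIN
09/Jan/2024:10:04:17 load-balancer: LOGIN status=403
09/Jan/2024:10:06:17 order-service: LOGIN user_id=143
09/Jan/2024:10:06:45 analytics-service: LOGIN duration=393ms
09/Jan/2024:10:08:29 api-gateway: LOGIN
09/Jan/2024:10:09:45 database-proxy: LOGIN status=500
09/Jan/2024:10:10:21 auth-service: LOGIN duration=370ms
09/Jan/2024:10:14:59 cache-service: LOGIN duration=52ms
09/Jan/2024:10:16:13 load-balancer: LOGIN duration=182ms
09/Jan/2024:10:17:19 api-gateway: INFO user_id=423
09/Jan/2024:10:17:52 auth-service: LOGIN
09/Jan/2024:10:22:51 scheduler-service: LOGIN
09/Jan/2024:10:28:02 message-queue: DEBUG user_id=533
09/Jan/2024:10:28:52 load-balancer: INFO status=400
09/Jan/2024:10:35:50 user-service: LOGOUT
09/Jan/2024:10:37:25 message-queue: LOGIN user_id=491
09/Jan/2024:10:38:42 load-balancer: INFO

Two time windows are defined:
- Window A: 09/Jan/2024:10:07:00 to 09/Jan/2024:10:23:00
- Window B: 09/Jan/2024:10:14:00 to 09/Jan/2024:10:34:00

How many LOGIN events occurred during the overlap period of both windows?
4

To find overlap events:

1. Window A: 09/Jan/2024:10:07:00 to 09/Jan/2024:10:23:00
2. Window B: 09/Jan/2024:10:14:00 to 09/Jan/2024:10:34:00
3. Overlap period: 09/Jan/2024:10:14:00 to 09/Jan/2024:10:23:00
4. Count LOGIN events in overlap: 4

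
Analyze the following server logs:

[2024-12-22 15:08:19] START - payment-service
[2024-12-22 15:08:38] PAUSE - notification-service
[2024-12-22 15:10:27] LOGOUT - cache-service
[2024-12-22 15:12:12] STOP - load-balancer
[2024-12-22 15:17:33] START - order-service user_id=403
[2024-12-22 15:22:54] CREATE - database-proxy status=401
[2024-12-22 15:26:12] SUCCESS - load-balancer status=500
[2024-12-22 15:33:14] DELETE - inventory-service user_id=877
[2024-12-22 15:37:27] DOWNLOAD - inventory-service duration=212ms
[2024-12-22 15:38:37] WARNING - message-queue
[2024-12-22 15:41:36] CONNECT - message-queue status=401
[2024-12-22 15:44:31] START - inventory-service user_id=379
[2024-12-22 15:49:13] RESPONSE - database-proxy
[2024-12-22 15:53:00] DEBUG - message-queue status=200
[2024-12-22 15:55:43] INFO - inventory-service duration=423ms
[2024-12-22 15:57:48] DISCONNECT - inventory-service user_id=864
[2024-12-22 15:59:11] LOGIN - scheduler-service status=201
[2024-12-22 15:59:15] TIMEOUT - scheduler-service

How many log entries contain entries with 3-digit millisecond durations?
2

To find matching entries:

1. Pattern to match: entries with 3-digit millisecond durations
2. Scan each log entry for the pattern
3. Count matches: 2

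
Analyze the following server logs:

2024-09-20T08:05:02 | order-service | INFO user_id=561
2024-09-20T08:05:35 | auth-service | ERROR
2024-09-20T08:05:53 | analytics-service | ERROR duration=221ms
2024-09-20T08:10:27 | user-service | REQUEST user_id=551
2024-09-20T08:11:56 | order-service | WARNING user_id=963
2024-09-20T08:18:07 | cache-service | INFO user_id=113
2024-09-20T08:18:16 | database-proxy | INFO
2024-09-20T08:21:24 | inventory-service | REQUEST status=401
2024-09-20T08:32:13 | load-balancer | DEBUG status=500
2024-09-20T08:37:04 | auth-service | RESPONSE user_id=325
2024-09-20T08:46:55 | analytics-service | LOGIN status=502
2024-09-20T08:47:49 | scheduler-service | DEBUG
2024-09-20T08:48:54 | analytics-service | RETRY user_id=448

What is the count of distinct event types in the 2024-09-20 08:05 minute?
2

To count unique event types:

1. Filter events in the minute starting at 2024-09-20 08:05
2. Extract event types from matching entries
3. Count unique types: 2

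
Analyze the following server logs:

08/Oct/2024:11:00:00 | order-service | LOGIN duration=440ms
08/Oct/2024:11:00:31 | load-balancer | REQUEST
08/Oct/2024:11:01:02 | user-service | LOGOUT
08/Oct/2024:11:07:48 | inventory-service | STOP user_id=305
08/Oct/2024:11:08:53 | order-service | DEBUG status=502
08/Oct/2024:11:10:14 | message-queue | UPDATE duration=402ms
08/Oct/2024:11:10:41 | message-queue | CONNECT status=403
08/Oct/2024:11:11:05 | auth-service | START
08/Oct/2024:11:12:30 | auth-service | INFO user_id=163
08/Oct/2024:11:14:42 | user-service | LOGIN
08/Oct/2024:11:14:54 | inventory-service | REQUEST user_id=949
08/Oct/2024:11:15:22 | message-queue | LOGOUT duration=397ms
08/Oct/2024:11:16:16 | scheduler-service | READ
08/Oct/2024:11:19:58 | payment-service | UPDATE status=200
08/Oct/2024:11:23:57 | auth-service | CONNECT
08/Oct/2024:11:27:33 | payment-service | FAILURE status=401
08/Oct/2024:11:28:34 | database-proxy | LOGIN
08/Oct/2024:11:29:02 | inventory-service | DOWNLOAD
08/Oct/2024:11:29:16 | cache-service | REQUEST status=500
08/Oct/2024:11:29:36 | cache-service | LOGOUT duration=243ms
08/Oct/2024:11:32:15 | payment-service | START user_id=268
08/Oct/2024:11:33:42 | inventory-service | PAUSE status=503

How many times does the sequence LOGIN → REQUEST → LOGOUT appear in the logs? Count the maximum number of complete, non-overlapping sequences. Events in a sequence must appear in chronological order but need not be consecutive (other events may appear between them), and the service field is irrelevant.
3

To count sequences:

1. Look for pattern: LOGIN → REQUEST → LOGOUT
2. Greedily scan the log in chronological order, matching each sequence element in turn (ignoring service)
3. Each time the full pattern completes, increment the count and restart matching from the next event
4. Complete non-overlapping sequences found: 3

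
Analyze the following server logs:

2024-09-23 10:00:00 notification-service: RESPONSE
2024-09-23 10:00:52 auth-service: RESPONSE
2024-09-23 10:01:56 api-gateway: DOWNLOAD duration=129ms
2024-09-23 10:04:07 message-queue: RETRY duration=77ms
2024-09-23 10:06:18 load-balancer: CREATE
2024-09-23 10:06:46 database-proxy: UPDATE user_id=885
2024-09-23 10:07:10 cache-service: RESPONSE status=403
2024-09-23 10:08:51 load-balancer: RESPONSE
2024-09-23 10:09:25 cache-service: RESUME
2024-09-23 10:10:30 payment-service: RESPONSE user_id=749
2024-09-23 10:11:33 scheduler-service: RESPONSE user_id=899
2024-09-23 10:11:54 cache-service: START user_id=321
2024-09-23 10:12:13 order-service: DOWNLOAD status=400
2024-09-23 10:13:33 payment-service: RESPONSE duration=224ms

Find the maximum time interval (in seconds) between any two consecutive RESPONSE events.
378

To find the longest gap:

1. Extract all RESPONSE events in chronological order
2. Calculate time differences between consecutive events
3. Find the maximum difference
4. Longest gap: 378 seconds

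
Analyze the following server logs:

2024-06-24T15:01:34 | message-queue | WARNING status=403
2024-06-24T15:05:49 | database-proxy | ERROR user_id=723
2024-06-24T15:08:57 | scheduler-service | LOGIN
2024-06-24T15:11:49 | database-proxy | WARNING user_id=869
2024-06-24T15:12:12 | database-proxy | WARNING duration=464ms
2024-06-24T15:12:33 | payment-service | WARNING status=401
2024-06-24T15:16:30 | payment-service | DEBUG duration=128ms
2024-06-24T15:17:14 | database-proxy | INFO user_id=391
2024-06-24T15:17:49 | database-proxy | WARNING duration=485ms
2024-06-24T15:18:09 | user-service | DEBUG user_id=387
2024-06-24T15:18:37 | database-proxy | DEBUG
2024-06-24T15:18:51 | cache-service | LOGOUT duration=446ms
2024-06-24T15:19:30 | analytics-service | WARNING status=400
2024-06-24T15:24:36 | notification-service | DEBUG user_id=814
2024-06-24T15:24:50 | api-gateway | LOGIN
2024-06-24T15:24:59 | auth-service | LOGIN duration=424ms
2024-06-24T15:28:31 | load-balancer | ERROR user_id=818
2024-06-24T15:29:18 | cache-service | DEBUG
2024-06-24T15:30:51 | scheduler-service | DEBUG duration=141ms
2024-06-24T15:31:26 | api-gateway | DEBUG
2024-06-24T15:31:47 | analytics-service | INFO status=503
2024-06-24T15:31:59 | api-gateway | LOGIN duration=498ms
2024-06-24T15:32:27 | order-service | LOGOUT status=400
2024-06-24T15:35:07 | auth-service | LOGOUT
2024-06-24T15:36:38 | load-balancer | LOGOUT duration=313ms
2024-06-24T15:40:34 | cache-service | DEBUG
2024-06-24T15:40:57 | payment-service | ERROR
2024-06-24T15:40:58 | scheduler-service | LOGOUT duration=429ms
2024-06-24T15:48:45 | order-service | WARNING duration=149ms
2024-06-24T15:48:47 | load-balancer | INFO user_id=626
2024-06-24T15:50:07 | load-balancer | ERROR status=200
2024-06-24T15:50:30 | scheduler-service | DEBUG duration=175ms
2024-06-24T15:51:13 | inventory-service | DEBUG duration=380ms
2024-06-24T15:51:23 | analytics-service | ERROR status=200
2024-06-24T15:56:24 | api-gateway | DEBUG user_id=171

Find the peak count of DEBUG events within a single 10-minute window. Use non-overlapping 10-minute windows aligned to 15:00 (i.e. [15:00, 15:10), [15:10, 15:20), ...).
3

To find the burst window:

1. Divide the log period into non-overlapping 10-minute windows starting at 15:00
2. Count DEBUG events in each window
3. Find the window with maximum count
4. Maximum events in a window: 3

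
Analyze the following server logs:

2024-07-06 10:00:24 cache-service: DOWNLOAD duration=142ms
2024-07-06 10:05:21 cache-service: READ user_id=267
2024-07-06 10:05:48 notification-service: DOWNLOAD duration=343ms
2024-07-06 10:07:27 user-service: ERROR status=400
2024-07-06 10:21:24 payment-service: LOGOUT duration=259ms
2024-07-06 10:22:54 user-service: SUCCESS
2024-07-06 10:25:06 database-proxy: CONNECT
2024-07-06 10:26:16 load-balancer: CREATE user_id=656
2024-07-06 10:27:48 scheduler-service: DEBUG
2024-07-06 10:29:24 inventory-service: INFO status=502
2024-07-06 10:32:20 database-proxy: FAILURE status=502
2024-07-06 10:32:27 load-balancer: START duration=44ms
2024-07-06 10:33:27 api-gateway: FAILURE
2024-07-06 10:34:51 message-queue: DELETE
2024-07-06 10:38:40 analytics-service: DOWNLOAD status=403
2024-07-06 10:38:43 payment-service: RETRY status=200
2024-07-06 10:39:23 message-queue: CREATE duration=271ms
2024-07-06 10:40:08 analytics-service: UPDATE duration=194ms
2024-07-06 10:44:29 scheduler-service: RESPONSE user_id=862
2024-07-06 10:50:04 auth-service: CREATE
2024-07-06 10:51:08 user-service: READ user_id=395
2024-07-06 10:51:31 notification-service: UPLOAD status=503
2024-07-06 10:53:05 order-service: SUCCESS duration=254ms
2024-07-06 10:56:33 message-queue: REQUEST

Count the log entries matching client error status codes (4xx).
2

To find matching entries:

1. Pattern to match: client error status codes (4xx)
2. Scan each log entry for the pattern
3. Count matches: 2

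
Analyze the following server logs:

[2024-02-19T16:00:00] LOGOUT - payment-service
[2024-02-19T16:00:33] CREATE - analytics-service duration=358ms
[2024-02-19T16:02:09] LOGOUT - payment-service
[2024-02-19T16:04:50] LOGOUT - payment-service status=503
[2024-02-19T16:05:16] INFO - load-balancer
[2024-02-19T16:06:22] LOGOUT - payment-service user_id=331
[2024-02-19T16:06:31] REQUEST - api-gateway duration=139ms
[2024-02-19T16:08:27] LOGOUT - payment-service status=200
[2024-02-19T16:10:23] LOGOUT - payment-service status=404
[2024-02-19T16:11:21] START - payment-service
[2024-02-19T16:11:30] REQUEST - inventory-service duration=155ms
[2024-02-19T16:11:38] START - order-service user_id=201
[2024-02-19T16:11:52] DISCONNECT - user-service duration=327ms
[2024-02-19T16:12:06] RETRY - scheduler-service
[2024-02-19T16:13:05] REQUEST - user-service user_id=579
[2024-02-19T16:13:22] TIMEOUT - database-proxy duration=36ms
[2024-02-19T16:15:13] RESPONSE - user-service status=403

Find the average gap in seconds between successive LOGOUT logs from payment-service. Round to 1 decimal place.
124.6

To calculate average interval:

1. Find all LOGOUT events for payment-service in order
2. Calculate time gaps between consecutive events
3. Compute mean of gaps: 623 / 5 = 124.6 seconds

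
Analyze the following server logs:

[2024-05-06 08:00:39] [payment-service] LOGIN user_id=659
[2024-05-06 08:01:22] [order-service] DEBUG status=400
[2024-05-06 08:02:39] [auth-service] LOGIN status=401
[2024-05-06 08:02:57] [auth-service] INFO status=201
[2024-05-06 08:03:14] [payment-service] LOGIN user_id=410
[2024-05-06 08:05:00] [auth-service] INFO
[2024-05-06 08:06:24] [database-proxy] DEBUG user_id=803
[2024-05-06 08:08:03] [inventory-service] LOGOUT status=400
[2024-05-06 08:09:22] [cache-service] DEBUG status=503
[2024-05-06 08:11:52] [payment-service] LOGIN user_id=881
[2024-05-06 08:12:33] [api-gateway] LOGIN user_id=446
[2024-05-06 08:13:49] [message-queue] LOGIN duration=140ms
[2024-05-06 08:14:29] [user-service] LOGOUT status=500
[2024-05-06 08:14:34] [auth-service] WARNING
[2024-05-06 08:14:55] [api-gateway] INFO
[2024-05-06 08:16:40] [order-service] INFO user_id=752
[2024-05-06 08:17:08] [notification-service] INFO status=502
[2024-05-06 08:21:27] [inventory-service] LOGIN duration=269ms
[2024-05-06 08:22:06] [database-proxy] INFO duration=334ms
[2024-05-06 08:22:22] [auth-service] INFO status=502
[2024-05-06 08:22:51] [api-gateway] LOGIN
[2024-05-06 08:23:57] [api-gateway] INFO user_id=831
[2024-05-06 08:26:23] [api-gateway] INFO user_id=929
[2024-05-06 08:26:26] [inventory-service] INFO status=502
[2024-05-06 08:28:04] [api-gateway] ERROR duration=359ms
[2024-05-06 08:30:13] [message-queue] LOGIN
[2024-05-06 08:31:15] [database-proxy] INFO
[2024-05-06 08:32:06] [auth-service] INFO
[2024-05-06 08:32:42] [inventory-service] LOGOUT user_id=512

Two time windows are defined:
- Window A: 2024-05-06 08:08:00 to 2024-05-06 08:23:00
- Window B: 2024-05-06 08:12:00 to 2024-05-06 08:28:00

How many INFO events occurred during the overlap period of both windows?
5

To find overlap events:

1. Window A: 2024-05-06 08:08:00 to 2024-05-06 08:23:00
2. Window B: 2024-05-06 08:12:00 to 2024-05-06 08:28:00
3. Overlap period: 2024-05-06 08:12:00 to 2024-05-06 08:23:00
4. Count INFO events in overlap: 5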